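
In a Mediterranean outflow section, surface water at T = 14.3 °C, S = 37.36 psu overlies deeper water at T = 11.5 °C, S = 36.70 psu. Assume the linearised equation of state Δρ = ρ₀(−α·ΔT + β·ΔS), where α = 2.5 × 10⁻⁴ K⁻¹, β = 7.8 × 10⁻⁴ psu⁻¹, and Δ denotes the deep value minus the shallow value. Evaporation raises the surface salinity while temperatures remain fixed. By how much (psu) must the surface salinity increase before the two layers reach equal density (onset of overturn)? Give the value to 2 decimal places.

Neutral buoyancy requires −α(T_deep − T_surf) + β(S_deep − S_surf′) = 0.
S_surf′ = S_deep − (α/β)·ΔT = 36.70 − (2.5 × 10⁻⁴/7.8 × 10⁻⁴)·(-2.8) = 37.5974 psu.
Increase required: 37.5974 − 37.36 = 0.2374 psu.

0.24 psu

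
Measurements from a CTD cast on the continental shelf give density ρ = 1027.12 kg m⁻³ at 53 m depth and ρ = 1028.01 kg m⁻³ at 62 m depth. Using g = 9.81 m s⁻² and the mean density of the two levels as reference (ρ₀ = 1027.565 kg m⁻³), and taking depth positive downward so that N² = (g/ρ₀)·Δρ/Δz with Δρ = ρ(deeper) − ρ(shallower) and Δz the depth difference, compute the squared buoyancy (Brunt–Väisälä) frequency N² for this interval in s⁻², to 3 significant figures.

Δρ = 1028.01 − 1027.12 = 0.89 kg m⁻³ over Δz = 62 − 53 = 9 m.
N² = (9.81/1027.565) × (0.89/9) = 9.4408 × 10⁻⁴ s⁻² ≈ 9.44 × 10⁻⁴ s⁻².
N² > 0, so the interval is statically stable.

9.44 × 10⁻⁴ s⁻²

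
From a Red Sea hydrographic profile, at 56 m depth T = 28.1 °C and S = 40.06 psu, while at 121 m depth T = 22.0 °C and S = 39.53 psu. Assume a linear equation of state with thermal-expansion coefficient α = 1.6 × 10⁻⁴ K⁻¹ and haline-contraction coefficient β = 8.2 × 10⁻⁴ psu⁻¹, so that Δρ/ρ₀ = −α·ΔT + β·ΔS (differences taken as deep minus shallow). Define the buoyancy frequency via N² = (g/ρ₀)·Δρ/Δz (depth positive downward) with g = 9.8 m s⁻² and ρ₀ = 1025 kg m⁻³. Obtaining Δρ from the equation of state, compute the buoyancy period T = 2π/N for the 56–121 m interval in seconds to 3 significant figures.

695 s

ΔT = -6.1 K, ΔS = -0.53 psu (deep − shallow).
Δρ/ρ₀ = −αΔT + βΔS = 9.76 × 10⁻⁴ − 4.346 × 10⁻⁴ = 5.414 × 10⁻⁴, so Δρ ≈ 0.5549 kg m⁻³.
N² = (g/ρ₀)·Δρ/Δz = g·(Δρ/ρ₀)/Δz = 9.8 × 5.414 × 10⁻⁴ / 65 = 8.1626 × 10⁻⁵ s⁻².
N = √(8.1626 × 10⁻⁵) = 9.0347 × 10⁻³ rad s⁻¹ → T = 2π/N = 695.45 s ≈ 695 s.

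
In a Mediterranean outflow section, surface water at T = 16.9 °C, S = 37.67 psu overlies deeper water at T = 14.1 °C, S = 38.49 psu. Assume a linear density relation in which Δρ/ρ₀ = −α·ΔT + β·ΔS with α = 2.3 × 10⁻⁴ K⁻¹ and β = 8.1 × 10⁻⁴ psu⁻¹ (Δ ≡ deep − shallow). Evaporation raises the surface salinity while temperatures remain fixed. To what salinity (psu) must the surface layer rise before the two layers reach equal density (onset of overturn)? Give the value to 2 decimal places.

Neutral buoyancy requires −α(T_deep − T_surf) + β(S_deep − S_surf′) = 0.
S_surf′ = S_deep − (α/β)·ΔT = 38.49 − (2.3 × 10⁻⁴/8.1 × 10⁻⁴)·(-2.8) = 39.2851 psu.
Increase required: 39.2851 − 37.67 = 1.6151 psu.

39.29 psu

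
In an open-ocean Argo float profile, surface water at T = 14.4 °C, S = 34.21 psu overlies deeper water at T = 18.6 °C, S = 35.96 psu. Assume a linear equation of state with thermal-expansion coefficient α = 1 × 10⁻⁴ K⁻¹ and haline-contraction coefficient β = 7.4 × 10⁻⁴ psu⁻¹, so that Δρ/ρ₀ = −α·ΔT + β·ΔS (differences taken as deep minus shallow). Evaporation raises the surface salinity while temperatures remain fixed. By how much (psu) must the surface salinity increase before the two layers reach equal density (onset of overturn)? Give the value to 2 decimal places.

1.18 psu

Neutral buoyancy requires −α(T_deep − T_surf) + β(S_deep − S_surf′) = 0.
S_surf′ = S_deep − (α/β)·ΔT = 35.96 − (1 × 10⁻⁴/7.4 × 10⁻⁴)·(+4.2) = 35.3924 psu.
Increase required: 35.3924 − 34.21 = 1.1824 psu.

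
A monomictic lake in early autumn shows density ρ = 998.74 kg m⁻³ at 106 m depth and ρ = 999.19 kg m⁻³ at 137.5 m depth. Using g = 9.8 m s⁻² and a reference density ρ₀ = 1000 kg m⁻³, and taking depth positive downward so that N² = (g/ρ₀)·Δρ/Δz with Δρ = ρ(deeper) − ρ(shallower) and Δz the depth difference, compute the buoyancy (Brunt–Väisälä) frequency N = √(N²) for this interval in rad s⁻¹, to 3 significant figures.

0.0118 rad s⁻¹

Δρ = 999.19 − 998.74 = 0.45 kg m⁻³ over Δz = 137.5 − 106 = 31.5 m.
N² = (9.8/1000) × (0.45/31.5) = 1.4000 × 10⁻⁴ s⁻².
N = √(1.4000 × 10⁻⁴) = 0.011832 rad s⁻¹ ≈ 0.0118 rad s⁻¹.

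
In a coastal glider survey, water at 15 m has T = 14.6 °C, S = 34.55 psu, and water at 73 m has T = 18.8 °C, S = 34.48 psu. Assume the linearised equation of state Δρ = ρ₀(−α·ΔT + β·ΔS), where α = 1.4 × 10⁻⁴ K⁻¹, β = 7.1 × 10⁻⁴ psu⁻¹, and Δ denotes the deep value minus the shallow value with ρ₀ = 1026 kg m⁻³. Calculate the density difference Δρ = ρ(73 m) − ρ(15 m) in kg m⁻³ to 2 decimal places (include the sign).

ΔT = +4.2 K, ΔS = -0.07 psu (deep − shallow).
Δρ/ρ₀ = −(1.4 × 10⁻⁴)(+4.2) + (7.1 × 10⁻⁴)(-0.07) = -6.377 × 10⁻⁴.
Δρ = 1026 × (-6.377 × 10⁻⁴) = -0.65 kg m⁻³.
Negative Δρ: lighter below, statically unstable.

-0.65 kg m⁻³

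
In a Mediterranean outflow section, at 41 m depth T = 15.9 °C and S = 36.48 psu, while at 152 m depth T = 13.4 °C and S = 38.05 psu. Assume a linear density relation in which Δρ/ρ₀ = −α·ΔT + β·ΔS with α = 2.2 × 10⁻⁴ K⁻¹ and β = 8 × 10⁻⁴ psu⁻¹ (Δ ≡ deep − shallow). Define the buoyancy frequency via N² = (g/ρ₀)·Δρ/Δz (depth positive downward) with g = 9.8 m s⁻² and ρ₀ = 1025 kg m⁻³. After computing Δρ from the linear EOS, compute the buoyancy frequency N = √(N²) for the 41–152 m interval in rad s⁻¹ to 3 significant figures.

0.0126 rad s⁻¹

ΔT = -2.5 K, ΔS = +1.57 psu (deep − shallow).
Δρ/ρ₀ = −αΔT + βΔS = 5.50 × 10⁻⁴ + 1.256 × 10⁻³ = 1.806 × 10⁻³, so Δρ ≈ 1.851 kg m⁻³.
N² = (g/ρ₀)·Δρ/Δz = g·(Δρ/ρ₀)/Δz = 9.8 × 1.806 × 10⁻³ / 111 = 1.5945 × 10⁻⁴ s⁻².
N = √(1.5945 × 10⁻⁴) = 0.012627 rad s⁻¹ ≈ 0.0126 rad s⁻¹.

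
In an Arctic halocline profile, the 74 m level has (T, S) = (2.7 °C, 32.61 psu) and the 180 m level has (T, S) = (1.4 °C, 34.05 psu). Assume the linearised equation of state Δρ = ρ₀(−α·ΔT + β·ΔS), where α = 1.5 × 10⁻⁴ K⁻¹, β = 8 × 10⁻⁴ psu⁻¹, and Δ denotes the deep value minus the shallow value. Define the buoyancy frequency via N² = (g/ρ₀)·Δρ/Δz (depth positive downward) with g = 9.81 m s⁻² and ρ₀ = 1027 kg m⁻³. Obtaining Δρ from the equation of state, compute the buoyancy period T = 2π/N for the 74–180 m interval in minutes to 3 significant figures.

ΔT = -1.3 K, ΔS = +1.44 psu (deep − shallow).
Δρ/ρ₀ = −αΔT + βΔS = 1.95 × 10⁻⁴ + 1.152 × 10⁻³ = 1.347 × 10⁻³, so Δρ ≈ 1.383 kg m⁻³.
N² = (g/ρ₀)·Δρ/Δz = g·(Δρ/ρ₀)/Δz = 9.81 × 1.347 × 10⁻³ / 106 = 1.2466 × 10⁻⁴ s⁻².
N = √(1.2466 × 10⁻⁴) = 0.011165 rad s⁻¹ → T = 2π/N = 562.76 s = 9.3793 min ≈ 9.38 min.

9.38 min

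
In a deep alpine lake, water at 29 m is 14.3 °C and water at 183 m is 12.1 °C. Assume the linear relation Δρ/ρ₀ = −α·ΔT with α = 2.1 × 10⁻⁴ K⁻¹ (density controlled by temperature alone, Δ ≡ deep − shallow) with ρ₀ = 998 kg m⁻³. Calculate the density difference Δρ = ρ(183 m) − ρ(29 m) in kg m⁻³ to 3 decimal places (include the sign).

ΔT = -2.2 K, Δρ/ρ₀ = −αΔT = 4.62 × 10⁻⁴.
Δρ = 998 × (4.62 × 10⁻⁴) = +0.461 kg m⁻³.
Positive Δρ: denser below, stable.

+0.461 kg m⁻³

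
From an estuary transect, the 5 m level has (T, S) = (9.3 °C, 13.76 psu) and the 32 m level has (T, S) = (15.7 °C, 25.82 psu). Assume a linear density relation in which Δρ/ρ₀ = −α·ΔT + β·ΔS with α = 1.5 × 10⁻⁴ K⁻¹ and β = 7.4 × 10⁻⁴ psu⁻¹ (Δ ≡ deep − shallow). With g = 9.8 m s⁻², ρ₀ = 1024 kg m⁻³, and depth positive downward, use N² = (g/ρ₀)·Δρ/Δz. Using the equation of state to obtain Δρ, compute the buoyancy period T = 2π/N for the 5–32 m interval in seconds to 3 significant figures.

ΔT = +6.4 K, ΔS = +12.06 psu (deep − shallow).
Δρ/ρ₀ = −αΔT + βΔS = -9.60 × 10⁻⁴ + 8.9244 × 10⁻³ = 7.9644 × 10⁻³, so Δρ ≈ 8.156 kg m⁻³.
N² = (g/ρ₀)·Δρ/Δz = g·(Δρ/ρ₀)/Δz = 9.8 × 7.9644 × 10⁻³ / 27 = 2.8908 × 10⁻³ s⁻².
N = √(2.8908 × 10⁻³) = 0.053766 rad s⁻¹ → T = 2π/N = 116.86 s ≈ 117 s.

117 s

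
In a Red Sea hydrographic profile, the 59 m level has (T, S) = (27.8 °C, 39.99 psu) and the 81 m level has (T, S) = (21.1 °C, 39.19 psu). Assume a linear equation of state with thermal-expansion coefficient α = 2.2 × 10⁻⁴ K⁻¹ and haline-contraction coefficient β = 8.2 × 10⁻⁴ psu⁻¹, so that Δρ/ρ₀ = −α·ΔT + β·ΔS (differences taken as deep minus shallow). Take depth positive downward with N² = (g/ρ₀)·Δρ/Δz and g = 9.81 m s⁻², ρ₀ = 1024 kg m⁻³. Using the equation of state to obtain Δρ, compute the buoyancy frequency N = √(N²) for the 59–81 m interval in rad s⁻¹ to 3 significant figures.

0.0191 rad s⁻¹

ΔT = -6.7 K, ΔS = -0.80 psu (deep − shallow).
Δρ/ρ₀ = −αΔT + βΔS = 1.474 × 10⁻³ − 6.56 × 10⁻⁴ = 8.18 × 10⁻⁴, so Δρ ≈ 0.8376 kg m⁻³.
N² = (g/ρ₀)·Δρ/Δz = g·(Δρ/ρ₀)/Δz = 9.81 × 8.18 × 10⁻⁴ / 22 = 3.6475 × 10⁻⁴ s⁻².
N = √(3.6475 × 10⁻⁴) = 0.019098 rad s⁻¹ ≈ 0.0191 rad s⁻¹.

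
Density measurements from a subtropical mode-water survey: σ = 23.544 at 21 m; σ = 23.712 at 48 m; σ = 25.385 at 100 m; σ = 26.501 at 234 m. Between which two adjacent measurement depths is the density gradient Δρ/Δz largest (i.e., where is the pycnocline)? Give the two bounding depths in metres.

Compute the density gradient over each adjacent pair:
  21–48 m: Δρ/Δz = 0.168/27 = 6.2 × 10⁻³ kg m⁻⁴
  48–100 m: Δρ/Δz = 1.673/52 = 0.032 kg m⁻⁴
  100–234 m: Δρ/Δz = 1.116/134 = 8.3 × 10⁻³ kg m⁻⁴
The largest gradient is in the 48–100 m interval — the pycnocline.

48–100 m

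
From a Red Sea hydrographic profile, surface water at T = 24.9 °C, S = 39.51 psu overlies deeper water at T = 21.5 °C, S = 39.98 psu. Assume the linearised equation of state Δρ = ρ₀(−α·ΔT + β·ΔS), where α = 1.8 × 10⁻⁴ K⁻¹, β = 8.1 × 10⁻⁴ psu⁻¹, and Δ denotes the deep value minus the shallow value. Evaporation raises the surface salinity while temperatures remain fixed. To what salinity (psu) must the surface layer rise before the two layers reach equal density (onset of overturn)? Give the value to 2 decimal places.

Neutral buoyancy requires −α(T_deep − T_surf) + β(S_deep − S_surf′) = 0.
S_surf′ = S_deep − (α/β)·ΔT = 39.98 − (1.8 × 10⁻⁴/8.1 × 10⁻⁴)·(-3.4) = 40.7356 psu.
Increase required: 40.7356 − 39.51 = 1.2256 psu.

40.74 psu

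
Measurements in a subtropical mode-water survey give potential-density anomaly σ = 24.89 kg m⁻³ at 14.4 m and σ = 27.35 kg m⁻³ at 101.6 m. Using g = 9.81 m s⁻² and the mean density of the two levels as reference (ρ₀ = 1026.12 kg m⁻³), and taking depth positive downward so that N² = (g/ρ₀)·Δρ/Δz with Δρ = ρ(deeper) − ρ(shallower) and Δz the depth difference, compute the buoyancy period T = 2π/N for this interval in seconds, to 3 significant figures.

Δρ = 1027.35 − 1024.89 = 2.46 kg m⁻³ over Δz = 101.6 − 14.4 = 87.2 m.
N² = (9.81/1026.12) × (2.46/87.2) = 2.6971 × 10⁻⁴ s⁻².
N = √(2.6971 × 10⁻⁴) = 0.016423 rad s⁻¹, so T = 2π/N = 382.58 s ≈ 383 s.
N² > 0, so the interval is statically stable.

383 s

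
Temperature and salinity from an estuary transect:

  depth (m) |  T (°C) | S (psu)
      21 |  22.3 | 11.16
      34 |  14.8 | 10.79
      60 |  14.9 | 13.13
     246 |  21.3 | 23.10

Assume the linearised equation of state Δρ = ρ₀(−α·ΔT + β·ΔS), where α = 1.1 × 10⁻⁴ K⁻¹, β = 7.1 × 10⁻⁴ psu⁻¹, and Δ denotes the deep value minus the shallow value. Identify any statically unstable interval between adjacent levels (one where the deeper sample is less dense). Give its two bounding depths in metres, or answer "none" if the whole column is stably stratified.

Evaluate Δρ/ρ₀ = −αΔT + βΔS across each adjacent pair:
  21–34 m: −αΔT+βΔS = −(1.1 × 10⁻⁴)(-7.5)+(7.1 × 10⁻⁴)(-0.37) = 5.6 × 10⁻⁴ → stable
  34–60 m: −αΔT+βΔS = −(1.1 × 10⁻⁴)(+0.1)+(7.1 × 10⁻⁴)(+2.34) = 1.7 × 10⁻³ → stable
  60–246 m: −αΔT+βΔS = −(1.1 × 10⁻⁴)(+6.4)+(7.1 × 10⁻⁴)(+9.97) = 6.4 × 10⁻³ → stable
Every interval has Δρ > 0: the column is stably stratified throughout.

none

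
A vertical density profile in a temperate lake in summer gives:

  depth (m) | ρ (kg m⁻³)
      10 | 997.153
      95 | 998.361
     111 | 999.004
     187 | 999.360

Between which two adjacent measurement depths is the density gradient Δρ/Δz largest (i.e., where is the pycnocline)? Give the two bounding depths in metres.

Compute the density gradient over each adjacent pair:
  10–95 m: Δρ/Δz = 1.208/85 = 0.014 kg m⁻⁴
  95–111 m: Δρ/Δz = 0.643/16 = 0.040 kg m⁻⁴
  111–187 m: Δρ/Δz = 0.356/76 = 4.7 × 10⁻³ kg m⁻⁴
The largest gradient is in the 95–111 m interval — the pycnocline.

95–111 m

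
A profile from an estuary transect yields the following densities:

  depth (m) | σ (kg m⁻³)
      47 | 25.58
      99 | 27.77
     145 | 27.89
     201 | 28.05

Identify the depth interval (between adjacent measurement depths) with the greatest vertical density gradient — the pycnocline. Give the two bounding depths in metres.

47–99 m

Compute the density gradient over each adjacent pair:
  47–99 m: Δρ/Δz = 2.19/52 = 0.042 kg m⁻⁴
  99–145 m: Δρ/Δz = 0.12/46 = 2.6 × 10⁻³ kg m⁻⁴
  145–201 m: Δρ/Δz = 0.16/56 = 2.9 × 10⁻³ kg m⁻⁴
The largest gradient is in the 47–99 m interval — the pycnocline.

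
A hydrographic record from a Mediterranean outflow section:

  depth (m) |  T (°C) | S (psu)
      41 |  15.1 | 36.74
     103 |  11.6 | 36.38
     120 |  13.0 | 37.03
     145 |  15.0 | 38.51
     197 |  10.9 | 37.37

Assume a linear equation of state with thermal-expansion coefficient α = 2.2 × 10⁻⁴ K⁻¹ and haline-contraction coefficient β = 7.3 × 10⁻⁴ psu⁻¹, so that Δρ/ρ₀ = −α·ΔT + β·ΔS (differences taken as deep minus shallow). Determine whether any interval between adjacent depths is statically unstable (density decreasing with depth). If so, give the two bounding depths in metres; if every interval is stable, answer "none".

Evaluate Δρ/ρ₀ = −αΔT + βΔS across each adjacent pair:
  41–103 m: −αΔT+βΔS = −(2.2 × 10⁻⁴)(-3.5)+(7.3 × 10⁻⁴)(-0.36) = 5.1 × 10⁻⁴ → stable
  103–120 m: −αΔT+βΔS = −(2.2 × 10⁻⁴)(+1.4)+(7.3 × 10⁻⁴)(+0.65) = 1.7 × 10⁻⁴ → stable
  120–145 m: −αΔT+βΔS = −(2.2 × 10⁻⁴)(+2.0)+(7.3 × 10⁻⁴)(+1.48) = 6.4 × 10⁻⁴ → stable
  145–197 m: −αΔT+βΔS = −(2.2 × 10⁻⁴)(-4.1)+(7.3 × 10⁻⁴)(-1.14) = 7.0 × 10⁻⁵ → stable
Every interval has Δρ > 0: the column is stably stratified throughout.

none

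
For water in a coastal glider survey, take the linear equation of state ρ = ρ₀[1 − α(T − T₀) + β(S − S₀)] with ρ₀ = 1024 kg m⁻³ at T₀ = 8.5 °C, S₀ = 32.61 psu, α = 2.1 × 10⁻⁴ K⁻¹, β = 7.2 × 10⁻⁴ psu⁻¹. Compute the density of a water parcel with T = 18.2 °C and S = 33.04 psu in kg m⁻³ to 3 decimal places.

T − T₀ = +9.7 K, S − S₀ = +0.43 psu.
Bracket = 1 − α·(+9.7) + β·(+0.43) = 1 + (-1.7274 × 10⁻³) = 0.9982726.
ρ = 1024 × 0.9982726 = 1022.231 kg m⁻³.

1022.231 kg m⁻³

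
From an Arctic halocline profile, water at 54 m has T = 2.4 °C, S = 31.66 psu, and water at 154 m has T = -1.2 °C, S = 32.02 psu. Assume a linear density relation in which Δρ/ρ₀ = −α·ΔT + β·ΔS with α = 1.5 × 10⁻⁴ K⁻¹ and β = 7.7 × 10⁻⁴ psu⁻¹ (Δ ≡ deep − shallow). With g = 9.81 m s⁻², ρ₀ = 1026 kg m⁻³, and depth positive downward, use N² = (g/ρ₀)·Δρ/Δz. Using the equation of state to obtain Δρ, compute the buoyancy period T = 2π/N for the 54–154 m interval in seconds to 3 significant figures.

ΔT = -3.6 K, ΔS = +0.36 psu (deep − shallow).
Δρ/ρ₀ = −αΔT + βΔS = 5.40 × 10⁻⁴ + 2.772 × 10⁻⁴ = 8.172 × 10⁻⁴, so Δρ ≈ 0.8384 kg m⁻³.
N² = (g/ρ₀)·Δρ/Δz = g·(Δρ/ρ₀)/Δz = 9.81 × 8.172 × 10⁻⁴ / 100 = 8.0167 × 10⁻⁵ s⁻².
N = √(8.0167 × 10⁻⁵) = 8.9536 × 10⁻³ rad s⁻¹ → T = 2π/N = 701.75 s ≈ 702 s.

702 s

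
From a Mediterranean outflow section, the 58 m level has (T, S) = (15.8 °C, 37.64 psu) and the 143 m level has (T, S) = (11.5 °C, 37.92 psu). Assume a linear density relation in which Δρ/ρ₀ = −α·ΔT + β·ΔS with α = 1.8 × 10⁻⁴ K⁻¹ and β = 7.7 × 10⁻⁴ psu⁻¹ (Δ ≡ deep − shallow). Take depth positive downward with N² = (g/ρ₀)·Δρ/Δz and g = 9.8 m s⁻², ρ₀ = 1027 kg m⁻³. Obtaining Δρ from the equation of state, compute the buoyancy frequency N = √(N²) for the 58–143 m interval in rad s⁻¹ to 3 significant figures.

ΔT = -4.3 K, ΔS = +0.28 psu (deep − shallow).
Δρ/ρ₀ = −αΔT + βΔS = 7.74 × 10⁻⁴ + 2.156 × 10⁻⁴ = 9.896 × 10⁻⁴, so Δρ ≈ 1.016 kg m⁻³.
N² = (g/ρ₀)·Δρ/Δz = g·(Δρ/ρ₀)/Δz = 9.8 × 9.896 × 10⁻⁴ / 85 = 1.1410 × 10⁻⁴ s⁻².
N = √(1.1410 × 10⁻⁴) = 0.010682 rad s⁻¹ ≈ 0.0107 rad s⁻¹.

0.0107 rad s⁻¹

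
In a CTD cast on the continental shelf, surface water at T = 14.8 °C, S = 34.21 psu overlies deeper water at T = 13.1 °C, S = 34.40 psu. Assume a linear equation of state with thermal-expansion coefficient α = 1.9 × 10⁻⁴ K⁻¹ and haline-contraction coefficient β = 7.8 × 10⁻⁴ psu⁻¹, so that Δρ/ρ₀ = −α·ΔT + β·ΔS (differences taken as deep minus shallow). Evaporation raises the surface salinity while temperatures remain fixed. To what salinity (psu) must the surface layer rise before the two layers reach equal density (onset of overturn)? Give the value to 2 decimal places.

Neutral buoyancy requires −α(T_deep − T_surf) + β(S_deep − S_surf′) = 0.
S_surf′ = S_deep − (α/β)·ΔT = 34.40 − (1.9 × 10⁻⁴/7.8 × 10⁻⁴)·(-1.7) = 34.8141 psu.
Increase required: 34.8141 − 34.21 = 0.6041 psu.

34.81 psu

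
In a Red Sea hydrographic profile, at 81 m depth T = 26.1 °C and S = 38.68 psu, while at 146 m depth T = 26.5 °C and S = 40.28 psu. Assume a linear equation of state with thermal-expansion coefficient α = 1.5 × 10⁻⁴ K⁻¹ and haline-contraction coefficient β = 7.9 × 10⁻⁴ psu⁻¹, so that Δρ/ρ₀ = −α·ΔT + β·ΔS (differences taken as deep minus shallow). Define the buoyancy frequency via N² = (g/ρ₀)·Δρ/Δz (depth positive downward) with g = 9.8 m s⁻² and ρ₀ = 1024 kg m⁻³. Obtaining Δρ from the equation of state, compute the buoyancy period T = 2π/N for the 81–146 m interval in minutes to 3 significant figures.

ΔT = +0.4 K, ΔS = +1.60 psu (deep − shallow).
Δρ/ρ₀ = −αΔT + βΔS = -6.00 × 10⁻⁵ + 1.264 × 10⁻³ = 1.204 × 10⁻³, so Δρ ≈ 1.233 kg m⁻³.
N² = (g/ρ₀)·Δρ/Δz = g·(Δρ/ρ₀)/Δz = 9.8 × 1.204 × 10⁻³ / 65 = 1.8153 × 10⁻⁴ s⁻².
N = √(1.8153 × 10⁻⁴) = 0.013473 rad s⁻¹ → T = 2π/N = 466.35 s = 7.7725 min ≈ 7.77 min.

7.77 min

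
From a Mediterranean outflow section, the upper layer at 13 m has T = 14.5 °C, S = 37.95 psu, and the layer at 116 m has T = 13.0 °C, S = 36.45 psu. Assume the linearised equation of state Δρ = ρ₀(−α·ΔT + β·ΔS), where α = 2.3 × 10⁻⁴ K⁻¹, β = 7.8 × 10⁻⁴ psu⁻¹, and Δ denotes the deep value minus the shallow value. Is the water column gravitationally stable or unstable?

unstable

ΔT = 13.0 − 14.5 = -1.5 K and ΔS = 36.45 − 37.95 = -1.50 psu (deep − shallow).
−αΔT = 3.45 × 10⁻⁴; βΔS = -1.17 × 10⁻³; sum Δρ/ρ₀ = -8.25 × 10⁻⁴.
Δρ/ρ₀ < 0, so Δρ < 0: deeper water is lighter → statically unstable; the column would overturn.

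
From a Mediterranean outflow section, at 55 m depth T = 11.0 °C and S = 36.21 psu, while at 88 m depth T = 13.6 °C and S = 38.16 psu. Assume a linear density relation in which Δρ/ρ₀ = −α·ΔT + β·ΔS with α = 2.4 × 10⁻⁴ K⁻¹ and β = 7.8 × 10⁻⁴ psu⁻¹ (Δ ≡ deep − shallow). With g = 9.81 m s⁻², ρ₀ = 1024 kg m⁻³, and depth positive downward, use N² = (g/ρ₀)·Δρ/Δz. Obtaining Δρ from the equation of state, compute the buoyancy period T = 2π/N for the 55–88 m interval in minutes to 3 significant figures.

6.41 min

ΔT = +2.6 K, ΔS = +1.95 psu (deep − shallow).
Δρ/ρ₀ = −αΔT + βΔS = -6.24 × 10⁻⁴ + 1.521 × 10⁻³ = 8.97 × 10⁻⁴, so Δρ ≈ 0.9185 kg m⁻³.
N² = (g/ρ₀)·Δρ/Δz = g·(Δρ/ρ₀)/Δz = 9.81 × 8.97 × 10⁻⁴ / 33 = 2.6665 × 10⁻⁴ s⁻².
N = √(2.6665 × 10⁻⁴) = 0.016329 rad s⁻¹ → T = 2π/N = 384.79 s = 6.4132 min ≈ 6.41 min.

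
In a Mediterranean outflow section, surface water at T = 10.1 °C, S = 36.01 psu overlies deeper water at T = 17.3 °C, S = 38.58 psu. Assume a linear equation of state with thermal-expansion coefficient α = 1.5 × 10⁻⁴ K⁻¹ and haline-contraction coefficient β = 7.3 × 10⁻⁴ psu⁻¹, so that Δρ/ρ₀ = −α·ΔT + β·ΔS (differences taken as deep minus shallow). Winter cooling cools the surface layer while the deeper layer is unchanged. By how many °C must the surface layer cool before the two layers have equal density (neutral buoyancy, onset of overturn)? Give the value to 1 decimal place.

5.3 °C

Neutral buoyancy requires Δρ = 0, i.e. −α(T_deep − T_surf′) + β(S_deep − S_surf) = 0.
T_surf′ = T_deep − (β/α)·ΔS = 17.3 − (7.3 × 10⁻⁴/1.5 × 10⁻⁴)·(+2.57) = 4.793 °C.
Cooling required: 10.1 − (4.793) = 5.307 °C.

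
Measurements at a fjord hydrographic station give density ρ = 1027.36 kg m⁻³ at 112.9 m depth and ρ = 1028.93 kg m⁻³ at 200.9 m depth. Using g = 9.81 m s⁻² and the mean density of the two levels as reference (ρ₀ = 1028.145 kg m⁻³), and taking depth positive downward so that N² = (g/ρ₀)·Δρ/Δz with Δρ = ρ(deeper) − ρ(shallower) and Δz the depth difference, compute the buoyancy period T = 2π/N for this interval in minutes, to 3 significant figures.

Δρ = 1028.93 − 1027.36 = 1.57 kg m⁻³ over Δz = 200.9 − 112.9 = 88 m.
N² = (9.81/1028.145) × (1.57/88) = 1.7023 × 10⁻⁴ s⁻².
N = √(1.7023 × 10⁻⁴) = 0.013047 rad s⁻¹, so T = 2π/N = 481.58 s = 8.0263 min ≈ 8.03 min.
N² > 0, so the interval is statically stable.

8.03 min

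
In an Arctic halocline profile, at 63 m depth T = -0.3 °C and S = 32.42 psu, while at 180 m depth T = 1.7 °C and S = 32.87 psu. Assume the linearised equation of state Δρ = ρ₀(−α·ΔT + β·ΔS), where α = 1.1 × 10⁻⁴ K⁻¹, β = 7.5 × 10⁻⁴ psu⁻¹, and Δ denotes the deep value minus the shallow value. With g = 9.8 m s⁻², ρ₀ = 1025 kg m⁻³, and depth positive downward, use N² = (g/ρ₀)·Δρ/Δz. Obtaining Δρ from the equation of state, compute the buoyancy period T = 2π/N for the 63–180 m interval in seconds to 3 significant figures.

2.00 × 10³ s

ΔT = +2.0 K, ΔS = +0.45 psu (deep − shallow).
Δρ/ρ₀ = −αΔT + βΔS = -2.20 × 10⁻⁴ + 3.375 × 10⁻⁴ = 1.175 × 10⁻⁴, so Δρ ≈ 0.1204 kg m⁻³.
N² = (g/ρ₀)·Δρ/Δz = g·(Δρ/ρ₀)/Δz = 9.8 × 1.175 × 10⁻⁴ / 117 = 9.8419 × 10⁻⁶ s⁻².
N = √(9.8419 × 10⁻⁶) = 3.1372 × 10⁻³ rad s⁻¹ → T = 2π/N = 2.0028 × 10³ s ≈ 2.00 × 10³ s.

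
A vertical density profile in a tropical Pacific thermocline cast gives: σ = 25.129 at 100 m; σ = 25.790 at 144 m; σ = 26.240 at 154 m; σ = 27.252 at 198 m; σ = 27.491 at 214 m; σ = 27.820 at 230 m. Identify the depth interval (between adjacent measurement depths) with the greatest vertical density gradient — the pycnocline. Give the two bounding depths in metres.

144–154 m

Compute the density gradient over each adjacent pair:
  100–144 m: Δρ/Δz = 0.661/44 = 0.015 kg m⁻⁴
  144–154 m: Δρ/Δz = 0.450/10 = 0.045 kg m⁻⁴
  154–198 m: Δρ/Δz = 1.012/44 = 0.023 kg m⁻⁴
  198–214 m: Δρ/Δz = 0.239/16 = 0.015 kg m⁻⁴
  214–230 m: Δρ/Δz = 0.329/16 = 0.021 kg m⁻⁴
The largest gradient is in the 144–154 m interval — the pycnocline.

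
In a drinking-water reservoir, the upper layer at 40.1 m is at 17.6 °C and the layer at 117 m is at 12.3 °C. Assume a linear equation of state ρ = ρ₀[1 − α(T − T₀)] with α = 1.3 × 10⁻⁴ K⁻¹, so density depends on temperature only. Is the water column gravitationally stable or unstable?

stable

ΔT = 12.3 − 17.6 = -5.3 K, so Δρ/ρ₀ = −αΔT = 6.89 × 10⁻⁴.
Δρ/ρ₀ > 0, so Δρ > 0: deeper water is denser → statically stable.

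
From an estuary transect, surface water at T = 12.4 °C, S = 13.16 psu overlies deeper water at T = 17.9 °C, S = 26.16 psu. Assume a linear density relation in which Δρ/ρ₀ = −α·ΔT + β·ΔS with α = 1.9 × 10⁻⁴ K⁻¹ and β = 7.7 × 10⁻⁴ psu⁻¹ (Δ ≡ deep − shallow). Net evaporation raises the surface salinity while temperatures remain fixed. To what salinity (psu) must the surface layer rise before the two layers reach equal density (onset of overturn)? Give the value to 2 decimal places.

24.80 psu

Neutral buoyancy requires −α(T_deep − T_surf) + β(S_deep − S_surf′) = 0.
S_surf′ = S_deep − (α/β)·ΔT = 26.16 − (1.9 × 10⁻⁴/7.7 × 10⁻⁴)·(+5.5) = 24.8029 psu.
Increase required: 24.8029 − 13.16 = 11.6429 psu.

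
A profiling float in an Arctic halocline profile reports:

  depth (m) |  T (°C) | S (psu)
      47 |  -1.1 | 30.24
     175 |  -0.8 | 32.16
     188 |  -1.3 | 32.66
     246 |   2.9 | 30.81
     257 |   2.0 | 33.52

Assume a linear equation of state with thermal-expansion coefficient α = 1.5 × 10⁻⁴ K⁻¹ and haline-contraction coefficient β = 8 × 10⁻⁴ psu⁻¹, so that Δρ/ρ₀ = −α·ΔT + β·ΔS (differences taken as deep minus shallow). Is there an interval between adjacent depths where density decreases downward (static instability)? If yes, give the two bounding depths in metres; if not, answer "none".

188–246 m

Evaluate Δρ/ρ₀ = −αΔT + βΔS across each adjacent pair:
  47–175 m: −αΔT+βΔS = −(1.5 × 10⁻⁴)(+0.3)+(8 × 10⁻⁴)(+1.92) = 1.5 × 10⁻³ → stable
  175–188 m: −αΔT+βΔS = −(1.5 × 10⁻⁴)(-0.5)+(8 × 10⁻⁴)(+0.50) = 4.7 × 10⁻⁴ → stable
  188–246 m: −αΔT+βΔS = −(1.5 × 10⁻⁴)(+4.2)+(8 × 10⁻⁴)(-1.85) = -2.1 × 10⁻³ → UNSTABLE
  246–257 m: −αΔT+βΔS = −(1.5 × 10⁻⁴)(-0.9)+(8 × 10⁻⁴)(+2.71) = 2.3 × 10⁻³ → stable
The 188–246 m interval has Δρ < 0: lighter water underlies denser water.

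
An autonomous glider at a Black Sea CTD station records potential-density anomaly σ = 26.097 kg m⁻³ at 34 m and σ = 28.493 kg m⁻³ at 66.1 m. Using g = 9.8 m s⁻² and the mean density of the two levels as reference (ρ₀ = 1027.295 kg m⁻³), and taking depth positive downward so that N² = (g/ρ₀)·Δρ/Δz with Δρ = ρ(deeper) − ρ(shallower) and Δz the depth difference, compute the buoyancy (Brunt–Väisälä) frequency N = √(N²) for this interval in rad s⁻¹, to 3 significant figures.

0.0267 rad s⁻¹

Δρ = 1028.493 − 1026.097 = 2.396 kg m⁻³ over Δz = 66.1 − 34 = 32.1 m.
N² = (9.8/1027.295) × (2.396/32.1) = 7.1205 × 10⁻⁴ s⁻².
N = √(7.1205 × 10⁻⁴) = 0.026684 rad s⁻¹ ≈ 0.0267 rad s⁻¹.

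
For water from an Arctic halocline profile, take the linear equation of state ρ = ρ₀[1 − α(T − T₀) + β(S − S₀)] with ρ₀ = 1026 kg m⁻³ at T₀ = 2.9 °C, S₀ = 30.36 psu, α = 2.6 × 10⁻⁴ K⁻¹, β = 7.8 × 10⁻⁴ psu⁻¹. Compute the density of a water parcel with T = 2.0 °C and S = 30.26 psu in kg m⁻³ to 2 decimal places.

1026.16 kg m⁻³

T − T₀ = -0.9 K, S − S₀ = -0.10 psu.
Bracket = 1 − α·(-0.9) + β·(-0.10) = 1 + (1.56 × 10⁻⁴) = 1.0001560.
ρ = 1026 × 1.0001560 = 1026.16 kg m⁻³.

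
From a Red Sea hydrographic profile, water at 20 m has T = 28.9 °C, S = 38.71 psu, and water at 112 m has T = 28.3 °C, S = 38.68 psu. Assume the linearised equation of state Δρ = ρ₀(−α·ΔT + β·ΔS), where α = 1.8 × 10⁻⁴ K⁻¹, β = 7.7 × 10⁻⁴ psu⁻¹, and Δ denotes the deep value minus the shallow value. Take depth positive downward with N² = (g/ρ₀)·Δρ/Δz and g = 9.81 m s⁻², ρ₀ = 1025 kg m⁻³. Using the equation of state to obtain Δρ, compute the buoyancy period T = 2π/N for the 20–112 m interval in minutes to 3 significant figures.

34.8 min

ΔT = -0.6 K, ΔS = -0.03 psu (deep − shallow).
Δρ/ρ₀ = −αΔT + βΔS = 1.08 × 10⁻⁴ − 2.31 × 10⁻⁵ = 8.49 × 10⁻⁵, so Δρ ≈ 0.08702 kg m⁻³.
N² = (g/ρ₀)·Δρ/Δz = g·(Δρ/ρ₀)/Δz = 9.81 × 8.49 × 10⁻⁵ / 92 = 9.0529 × 10⁻⁶ s⁻².
N = √(9.0529 × 10⁻⁶) = 3.0088 × 10⁻³ rad s⁻¹ → T = 2π/N = 2.0883 × 10³ s = 34.805 min ≈ 34.8 min.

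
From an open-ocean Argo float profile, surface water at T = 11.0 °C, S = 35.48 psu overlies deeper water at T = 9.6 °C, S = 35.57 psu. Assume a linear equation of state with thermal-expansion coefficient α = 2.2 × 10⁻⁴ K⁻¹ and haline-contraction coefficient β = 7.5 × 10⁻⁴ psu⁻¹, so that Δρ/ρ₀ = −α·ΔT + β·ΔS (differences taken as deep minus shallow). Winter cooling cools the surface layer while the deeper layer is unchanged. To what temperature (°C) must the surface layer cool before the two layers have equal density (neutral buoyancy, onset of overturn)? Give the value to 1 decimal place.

Neutral buoyancy requires Δρ = 0, i.e. −α(T_deep − T_surf′) + β(S_deep − S_surf) = 0.
T_surf′ = T_deep − (β/α)·ΔS = 9.6 − (7.5 × 10⁻⁴/2.2 × 10⁻⁴)·(+0.09) = 9.293 °C.
Cooling required: 11.0 − (9.293) = 1.707 °C.

9.3 °C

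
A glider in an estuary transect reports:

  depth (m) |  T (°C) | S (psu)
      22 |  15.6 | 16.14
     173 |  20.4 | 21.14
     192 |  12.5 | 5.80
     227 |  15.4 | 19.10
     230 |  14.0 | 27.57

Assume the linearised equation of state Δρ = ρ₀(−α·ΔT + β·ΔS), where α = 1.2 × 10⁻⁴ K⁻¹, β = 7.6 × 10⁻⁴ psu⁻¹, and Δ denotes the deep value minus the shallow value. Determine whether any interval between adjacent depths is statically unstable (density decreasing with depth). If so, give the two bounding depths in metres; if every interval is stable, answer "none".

Evaluate Δρ/ρ₀ = −αΔT + βΔS across each adjacent pair:
  22–173 m: −αΔT+βΔS = −(1.2 × 10⁻⁴)(+4.8)+(7.6 × 10⁻⁴)(+5.00) = 3.2 × 10⁻³ → stable
  173–192 m: −αΔT+βΔS = −(1.2 × 10⁻⁴)(-7.9)+(7.6 × 10⁻⁴)(-15.34) = -0.011 → UNSTABLE
  192–227 m: −αΔT+βΔS = −(1.2 × 10⁻⁴)(+2.9)+(7.6 × 10⁻⁴)(+13.30) = 9.8 × 10⁻³ → stable
  227–230 m: −αΔT+βΔS = −(1.2 × 10⁻⁴)(-1.4)+(7.6 × 10⁻⁴)(+8.47) = 6.6 × 10⁻³ → stable
The 173–192 m interval has Δρ < 0: lighter water underlies denser water.

173–192 m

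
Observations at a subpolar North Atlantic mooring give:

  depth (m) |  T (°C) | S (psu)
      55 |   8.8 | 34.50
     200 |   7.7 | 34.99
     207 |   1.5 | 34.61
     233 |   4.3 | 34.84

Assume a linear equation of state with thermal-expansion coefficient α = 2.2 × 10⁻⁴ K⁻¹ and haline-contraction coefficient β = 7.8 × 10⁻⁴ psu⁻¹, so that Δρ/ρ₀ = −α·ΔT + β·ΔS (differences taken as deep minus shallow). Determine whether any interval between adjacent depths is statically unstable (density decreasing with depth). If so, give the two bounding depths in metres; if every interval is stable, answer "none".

207–233 m

Evaluate Δρ/ρ₀ = −αΔT + βΔS across each adjacent pair:
  55–200 m: −αΔT+βΔS = −(2.2 × 10⁻⁴)(-1.1)+(7.8 × 10⁻⁴)(+0.49) = 6.2 × 10⁻⁴ → stable
  200–207 m: −αΔT+βΔS = −(2.2 × 10⁻⁴)(-6.2)+(7.8 × 10⁻⁴)(-0.38) = 1.1 × 10⁻³ → stable
  207–233 m: −αΔT+βΔS = −(2.2 × 10⁻⁴)(+2.8)+(7.8 × 10⁻⁴)(+0.23) = -4.4 × 10⁻⁴ → UNSTABLE
The 207–233 m interval has Δρ < 0: lighter water underlies denser water.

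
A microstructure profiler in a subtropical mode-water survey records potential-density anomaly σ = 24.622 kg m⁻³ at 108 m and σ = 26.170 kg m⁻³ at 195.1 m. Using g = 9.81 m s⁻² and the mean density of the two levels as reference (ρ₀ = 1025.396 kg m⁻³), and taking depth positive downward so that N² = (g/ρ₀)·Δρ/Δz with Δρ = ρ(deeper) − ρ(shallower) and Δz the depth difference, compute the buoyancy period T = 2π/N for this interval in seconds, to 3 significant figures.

Δρ = 1026.170 − 1024.622 = 1.548 kg m⁻³ over Δz = 195.1 − 108 = 87.1 m.
N² = (9.81/1025.396) × (1.548/87.1) = 1.7003 × 10⁻⁴ s⁻².
N = √(1.7003 × 10⁻⁴) = 0.013040 rad s⁻¹, so T = 2π/N = 481.84 s ≈ 482 s.

482 s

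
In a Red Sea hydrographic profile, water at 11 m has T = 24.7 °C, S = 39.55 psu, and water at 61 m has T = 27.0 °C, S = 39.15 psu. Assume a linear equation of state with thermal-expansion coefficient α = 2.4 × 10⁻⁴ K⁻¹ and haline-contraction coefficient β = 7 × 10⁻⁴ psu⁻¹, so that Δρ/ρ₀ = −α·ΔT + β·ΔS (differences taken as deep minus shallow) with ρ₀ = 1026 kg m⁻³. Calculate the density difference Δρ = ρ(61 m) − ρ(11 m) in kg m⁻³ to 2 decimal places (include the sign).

ΔT = +2.3 K, ΔS = -0.40 psu (deep − shallow).
Δρ/ρ₀ = −(2.4 × 10⁻⁴)(+2.3) + (7 × 10⁻⁴)(-0.40) = -8.32 × 10⁻⁴.
Δρ = 1026 × (-8.32 × 10⁻⁴) = -0.85 kg m⁻³.
Negative Δρ: lighter below, statically unstable.

-0.85 kg m⁻³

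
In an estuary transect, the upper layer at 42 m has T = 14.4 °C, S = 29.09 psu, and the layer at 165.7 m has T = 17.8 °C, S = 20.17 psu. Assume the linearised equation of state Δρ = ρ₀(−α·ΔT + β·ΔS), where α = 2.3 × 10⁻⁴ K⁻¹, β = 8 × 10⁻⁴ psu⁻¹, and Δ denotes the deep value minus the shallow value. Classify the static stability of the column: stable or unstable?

unstable

ΔT = 17.8 − 14.4 = +3.4 K and ΔS = 20.17 − 29.09 = -8.92 psu (deep − shallow).
−αΔT = -7.82 × 10⁻⁴; βΔS = -7.136 × 10⁻³; sum Δρ/ρ₀ = -7.918 × 10⁻³.
Δρ/ρ₀ < 0, so Δρ < 0: deeper water is lighter → statically unstable; the column would overturn.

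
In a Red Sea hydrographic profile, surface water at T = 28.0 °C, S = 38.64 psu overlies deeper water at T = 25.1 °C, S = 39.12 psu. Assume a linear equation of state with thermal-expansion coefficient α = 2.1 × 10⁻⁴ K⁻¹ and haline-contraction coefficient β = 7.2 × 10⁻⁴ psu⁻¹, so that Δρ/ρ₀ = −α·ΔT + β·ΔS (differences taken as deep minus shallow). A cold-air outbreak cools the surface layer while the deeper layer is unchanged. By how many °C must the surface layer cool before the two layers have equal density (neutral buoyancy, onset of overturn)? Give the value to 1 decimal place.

4.5 °C

Neutral buoyancy requires Δρ = 0, i.e. −α(T_deep − T_surf′) + β(S_deep − S_surf) = 0.
T_surf′ = T_deep − (β/α)·ΔS = 25.1 − (7.2 × 10⁻⁴/2.1 × 10⁻⁴)·(+0.48) = 23.454 °C.
Cooling required: 28.0 − (23.454) = 4.546 °C.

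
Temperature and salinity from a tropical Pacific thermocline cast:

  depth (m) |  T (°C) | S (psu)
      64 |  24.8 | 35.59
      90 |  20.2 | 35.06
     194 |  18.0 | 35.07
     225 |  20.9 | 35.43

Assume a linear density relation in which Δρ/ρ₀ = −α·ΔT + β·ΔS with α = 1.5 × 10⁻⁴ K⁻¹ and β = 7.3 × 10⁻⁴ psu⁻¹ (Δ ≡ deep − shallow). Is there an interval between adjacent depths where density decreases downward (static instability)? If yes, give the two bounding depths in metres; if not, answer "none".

Evaluate Δρ/ρ₀ = −αΔT + βΔS across each adjacent pair:
  64–90 m: −αΔT+βΔS = −(1.5 × 10⁻⁴)(-4.6)+(7.3 × 10⁻⁴)(-0.53) = 3.0 × 10⁻⁴ → stable
  90–194 m: −αΔT+βΔS = −(1.5 × 10⁻⁴)(-2.2)+(7.3 × 10⁻⁴)(+0.01) = 3.4 × 10⁻⁴ → stable
  194–225 m: −αΔT+βΔS = −(1.5 × 10⁻⁴)(+2.9)+(7.3 × 10⁻⁴)(+0.36) = -1.7 × 10⁻⁴ → UNSTABLE
The 194–225 m interval has Δρ < 0: lighter water underlies denser water.

194–225 m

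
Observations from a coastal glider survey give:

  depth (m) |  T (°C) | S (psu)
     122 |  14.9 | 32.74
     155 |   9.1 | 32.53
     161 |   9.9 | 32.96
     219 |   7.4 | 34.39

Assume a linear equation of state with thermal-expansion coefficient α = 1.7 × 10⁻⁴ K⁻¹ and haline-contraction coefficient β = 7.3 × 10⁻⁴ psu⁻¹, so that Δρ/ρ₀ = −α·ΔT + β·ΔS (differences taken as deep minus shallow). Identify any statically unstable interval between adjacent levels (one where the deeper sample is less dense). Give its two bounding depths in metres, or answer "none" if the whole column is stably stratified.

none

Evaluate Δρ/ρ₀ = −αΔT + βΔS across each adjacent pair:
  122–155 m: −αΔT+βΔS = −(1.7 × 10⁻⁴)(-5.8)+(7.3 × 10⁻⁴)(-0.21) = 8.3 × 10⁻⁴ → stable
  155–161 m: −αΔT+βΔS = −(1.7 × 10⁻⁴)(+0.8)+(7.3 × 10⁻⁴)(+0.43) = 1.8 × 10⁻⁴ → stable
  161–219 m: −αΔT+βΔS = −(1.7 × 10⁻⁴)(-2.5)+(7.3 × 10⁻⁴)(+1.43) = 1.5 × 10⁻³ → stable
Every interval has Δρ > 0: the column is stably stratified throughout.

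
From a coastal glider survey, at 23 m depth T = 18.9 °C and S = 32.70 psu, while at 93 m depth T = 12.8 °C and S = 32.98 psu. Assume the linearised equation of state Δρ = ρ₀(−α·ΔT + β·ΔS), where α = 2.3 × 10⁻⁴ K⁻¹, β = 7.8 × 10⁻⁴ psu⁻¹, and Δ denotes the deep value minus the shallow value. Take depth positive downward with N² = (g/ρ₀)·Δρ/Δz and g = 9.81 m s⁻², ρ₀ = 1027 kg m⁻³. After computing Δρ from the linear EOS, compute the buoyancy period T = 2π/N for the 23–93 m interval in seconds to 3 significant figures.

ΔT = -6.1 K, ΔS = +0.28 psu (deep − shallow).
Δρ/ρ₀ = −αΔT + βΔS = 1.403 × 10⁻³ + 2.184 × 10⁻⁴ = 1.6214 × 10⁻³, so Δρ ≈ 1.665 kg m⁻³.
N² = (g/ρ₀)·Δρ/Δz = g·(Δρ/ρ₀)/Δz = 9.81 × 1.6214 × 10⁻³ / 70 = 2.2723 × 10⁻⁴ s⁻².
N = √(2.2723 × 10⁻⁴) = 0.015074 rad s⁻¹ → T = 2π/N = 416.82 s ≈ 417 s.

417 s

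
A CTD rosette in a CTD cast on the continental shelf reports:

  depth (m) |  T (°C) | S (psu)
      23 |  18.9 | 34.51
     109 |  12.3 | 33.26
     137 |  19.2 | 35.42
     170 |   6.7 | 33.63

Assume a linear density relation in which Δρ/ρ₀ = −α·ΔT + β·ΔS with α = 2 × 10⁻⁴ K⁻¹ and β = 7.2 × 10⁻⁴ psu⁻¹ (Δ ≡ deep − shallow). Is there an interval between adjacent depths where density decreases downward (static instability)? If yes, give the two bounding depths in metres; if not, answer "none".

Evaluate Δρ/ρ₀ = −αΔT + βΔS across each adjacent pair:
  23–109 m: −αΔT+βΔS = −(2 × 10⁻⁴)(-6.6)+(7.2 × 10⁻⁴)(-1.25) = 4.2 × 10⁻⁴ → stable
  109–137 m: −αΔT+βΔS = −(2 × 10⁻⁴)(+6.9)+(7.2 × 10⁻⁴)(+2.16) = 1.8 × 10⁻⁴ → stable
  137–170 m: −αΔT+βΔS = −(2 × 10⁻⁴)(-12.5)+(7.2 × 10⁻⁴)(-1.79) = 1.2 × 10⁻³ → stable
Every interval has Δρ > 0: the column is stably stratified throughout.

none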